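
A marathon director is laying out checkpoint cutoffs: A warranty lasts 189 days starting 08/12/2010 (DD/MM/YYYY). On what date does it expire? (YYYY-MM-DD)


Start: 2010-12-08
Adding 189 days
Days remaining in December: 23
After December: 166 days still to add
January 2011: 31 days, 135 remaining
February 2011: 28 days, 107 remaining
March 2011: 31 days, 76 remaining
April 2011: 30 days, 46 remaining
Result: 2011-06-15

2011-06-15


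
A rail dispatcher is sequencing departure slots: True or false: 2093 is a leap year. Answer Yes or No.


Year: 2093
Divisible by 4? 2093 / 4 = 523.25 -> No
Not divisible by 4, so NOT a leap year

No


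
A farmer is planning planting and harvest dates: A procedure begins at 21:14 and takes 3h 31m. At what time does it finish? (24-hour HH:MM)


Start time: 21:14
Adding: 3 hours 31 minutes
Minutes: 14 + 31 = 45
Hours: 21 + 3 + 0 = 24
Hour wraparound: 24 mod 24 = 0
Result: 00:45

00:45


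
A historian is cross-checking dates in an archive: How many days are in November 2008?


Month: November
Year: 2008
November is a 30-day month
Total: 30 days

30


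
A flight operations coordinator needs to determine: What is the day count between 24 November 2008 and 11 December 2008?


Start date: 2008-11-24
End date: 2008-12-11
Nov 2008: +7 days
Dec 2008: +10 days
Total: 17 days

17


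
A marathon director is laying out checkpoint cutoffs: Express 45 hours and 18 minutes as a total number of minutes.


Hours: 45
Extra minutes: 18
Minutes per hour: 60
Hours to minutes: 45 x 60 = 2700
Total: 2700 + 18 = 2718

2718


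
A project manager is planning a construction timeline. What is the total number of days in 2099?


Year: 2099
Check leap year rules:
Divisible by 4? No
2099 is not a leap year
Days: 365

365


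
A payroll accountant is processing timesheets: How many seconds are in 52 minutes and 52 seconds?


Minutes: 52
Extra seconds: 52
Seconds per minute: 60
Minutes to seconds: 52 x 60 = 3120
Total: 3120 + 52 = 3172

3172


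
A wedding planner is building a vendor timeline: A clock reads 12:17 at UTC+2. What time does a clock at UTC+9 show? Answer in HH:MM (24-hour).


Local time: 12:17 at UTC+2 (offset 2h)
Target zone: UTC+9 (offset 9h)
Difference: 9 - (2) = 7 hours
Calculation: 12 + (7) = 19
Result: 19:17

19:17


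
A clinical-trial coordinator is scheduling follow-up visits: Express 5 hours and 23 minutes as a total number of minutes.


Hours: 5
Extra minutes: 23
Minutes per hour: 60
Hours to minutes: 5 x 60 = 300
Total: 300 + 23 = 323

323


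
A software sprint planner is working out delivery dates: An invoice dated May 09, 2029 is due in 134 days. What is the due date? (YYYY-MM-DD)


Start: 2029-05-09
Adding 134 days
Days remaining in May: 22
After May: 112 days still to add
June 2029: 30 days, 82 remaining
July 2029: 31 days, 51 remaining
August 2029: 31 days, 20 remaining
September 2029 has 30 days, need 20
Result: 2029-09-20

2029-09-20


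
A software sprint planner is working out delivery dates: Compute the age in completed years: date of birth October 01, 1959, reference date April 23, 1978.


Birth: 1959-10-01
Reference: 1978-04-23
Year difference: 1978 - 1959 = 19
Has birthday (10-01) occurred by 04-23? No
Birthday not yet reached this year -> subtract 1
Age in full years: 18

18


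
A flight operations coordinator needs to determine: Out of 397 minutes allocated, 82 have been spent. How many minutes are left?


Total budget: 397 minutes
Time used: 82 minutes
Remaining: 397 - 82 = 315 minutes
Percent used: 20.7%
Percent remaining: 79.3%

315


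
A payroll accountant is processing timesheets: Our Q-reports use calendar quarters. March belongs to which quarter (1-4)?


Month: March (month 3)
Q1: January-March (months 1-3)
Q2: April-June (months 4-6)
Q3: July-September (months 7-9)
Q4: October-December (months 10-12)
Month 3 falls in Q1

1


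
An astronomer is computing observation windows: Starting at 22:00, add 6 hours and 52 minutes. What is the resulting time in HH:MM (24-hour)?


Start time: 22:00
Adding: 6 hours 52 minutes
Minutes: 0 + 52 = 52
Hours: 22 + 6 + 0 = 28
Hour wraparound: 28 mod 24 = 4
Result: 04:52

04:52


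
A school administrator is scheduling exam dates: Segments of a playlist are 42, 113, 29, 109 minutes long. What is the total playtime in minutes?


Durations: 42, 113, 29, 109
Running sum: 42
+ 113 = 155
+ 29 = 184
+ 109 = 293
Total duration: 293 minutes
That is 4 hours and 53 minutes

293


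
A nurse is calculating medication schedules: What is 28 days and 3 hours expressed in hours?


Days: 28
Extra hours: 3
Hours per day: 24
Days to hours: 28 x 24 = 672
Total: 672 + 3 = 675

675


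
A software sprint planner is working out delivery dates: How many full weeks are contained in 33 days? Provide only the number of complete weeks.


Total days: 33
Days per week: 7
Division: 33 / 7 = 4 remainder 5
Complete weeks: 4
Remaining days: 5

4


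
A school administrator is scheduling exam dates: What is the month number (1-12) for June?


Calendar month order:
5. May
6. June <--
7. July
June is month number 6

6


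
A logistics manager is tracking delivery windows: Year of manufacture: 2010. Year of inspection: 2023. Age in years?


Birth year: 2010
Current year: 2023
Age = current year - birth year
Age = 2023 - 2010 = 13

13


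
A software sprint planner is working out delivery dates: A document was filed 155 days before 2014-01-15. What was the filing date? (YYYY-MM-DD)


Start: 2014-01-15
Subtracting 155 days
Days already passed in January: 15
After going back through January: 140 more days to subtract
December 2013: 31 days, 109 remaining
November 2013: 30 days, 79 remaining
October 2013: 31 days, 48 remaining
September 2013: 30 days, 18 remaining
Result: 2013-08-13

2013-08-13


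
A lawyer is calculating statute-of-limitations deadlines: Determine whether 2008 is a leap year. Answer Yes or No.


Year: 2008
Divisible by 4? 2008 / 4 = 502.0 -> Yes
Divisible by 100? 2008 / 100 = 20.08 -> No
Divisible by 4 but not 100, so it IS a leap year

Yes


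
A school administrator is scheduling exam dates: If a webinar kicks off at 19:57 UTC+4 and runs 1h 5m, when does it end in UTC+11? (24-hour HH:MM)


Start: 19:57 in UTC+4
Step 1 - add duration:
  minutes: 57 + 5 = 62 (carry 1h)
  hours: 19 + 1 + 1 = 21
  end in UTC+4: 21:02
Step 2 - convert UTC+4 -> UTC+11:
  offset difference: 11 - (4) = 7 hours
  21 + (7) = 28 -> mod 24 = 4
Result: 04:02 in UTC+11

04:02


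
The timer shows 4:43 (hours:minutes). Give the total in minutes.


Hours: 4
Minutes: 43
Convert hours to minutes: 4 x 60 = 240
Add remaining minutes: 240 + 43 = 283

283


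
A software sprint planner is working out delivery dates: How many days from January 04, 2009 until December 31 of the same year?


Start: January 04, 2009
End: December 31, 2009
Days left in January: 27
February: 28
March: 31
April: 30
May: 31
... plus remaining months
Sum of remaining months: 334
Total: 27 + 334 = 361

361


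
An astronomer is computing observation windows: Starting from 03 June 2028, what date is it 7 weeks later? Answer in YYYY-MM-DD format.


Start: 2028-06-03
Weeks to add: 7
Convert to days: 7 x 7 = 49 days
Add 49 days to 2028-06-03
Result: 2028-07-22

2028-07-22


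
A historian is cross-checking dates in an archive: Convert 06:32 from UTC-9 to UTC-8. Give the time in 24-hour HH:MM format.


Local time: 06:32 at UTC-9 (offset -9h)
Target zone: UTC-8 (offset -8h)
Difference: -8 - (-9) = 1 hours
Calculation: 6 + (1) = 7
Result: 07:32

07:32


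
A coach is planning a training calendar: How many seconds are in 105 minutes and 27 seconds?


Minutes: 105
Extra seconds: 27
Seconds per minute: 60
Minutes to seconds: 105 x 60 = 6300
Total: 6300 + 27 = 6327

6327


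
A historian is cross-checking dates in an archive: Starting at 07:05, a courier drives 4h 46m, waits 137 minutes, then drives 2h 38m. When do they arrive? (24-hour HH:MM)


Depart: 07:05
Leg 1: +286 min -> 11:51
Layover: +137 min -> 14:08
Leg 2: +158 min -> 16:46
Total travel: 581 minutes = 9h 41m
Arrival: 16:46

16:46


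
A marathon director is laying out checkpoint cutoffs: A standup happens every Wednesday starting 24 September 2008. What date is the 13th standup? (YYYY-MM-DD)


First occurrence: 2008-09-24 (occurrence 1)
Each occurrence is 7 days after the previous.
Occurrence 13 is 12 weeks after the first.
12 weeks = 84 days
2008-09-24 + 84 days = 2008-12-17

2008-12-17


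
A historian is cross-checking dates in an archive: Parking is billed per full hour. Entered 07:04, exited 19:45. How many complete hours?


Start: 07:04
End: 19:45
Hour difference: 19 - 7 = 12 hours
Minute difference: 45 - 4 = 41 minutes
Total minutes: 761
Complete hours: 761 / 60 = 12 (remainder 41)

12


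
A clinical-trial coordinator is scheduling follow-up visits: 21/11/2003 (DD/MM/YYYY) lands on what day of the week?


Date: 2003-11-21
January 1, 2003 is a Wednesday
Day of year: 325
Offset from Jan 1: 324 days
324 mod 7 = 2
Result: Friday

Friday


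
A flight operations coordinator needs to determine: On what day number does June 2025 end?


Month: June
Year: 2025
June is a 30-day month
Total: 30 days

30


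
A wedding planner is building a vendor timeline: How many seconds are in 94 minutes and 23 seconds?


Minutes: 94
Seconds: 23
Convert minutes to seconds: 94 x 60 = 5640
Add remaining seconds: 5640 + 23 = 5663

5663


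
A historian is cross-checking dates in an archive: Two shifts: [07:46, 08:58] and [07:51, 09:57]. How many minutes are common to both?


Interval A: [466, 538] minutes from midnight
Interval B: [471, 597] minutes from midnight
Overlap start = max(466, 471) = 471
Overlap end = min(538, 597) = 538
Overlap = 538 - 471 = 67 minutes

67


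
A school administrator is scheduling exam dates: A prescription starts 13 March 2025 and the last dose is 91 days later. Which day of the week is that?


Start: 2025-03-13 (Thursday)
Step 1 - find target date: add 91 days
  2025-03-13 + 91 days = 2025-06-12
Step 2 - day of week:
  91 mod 7 = 0
  Thursday + 0 days -> Thursday
Result: Thursday (2025-06-12)

Thursday


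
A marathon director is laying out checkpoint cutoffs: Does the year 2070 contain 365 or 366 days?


Year: 2070
Check leap year rules:
Divisible by 4? No
2070 is not a leap year
Days: 365

365


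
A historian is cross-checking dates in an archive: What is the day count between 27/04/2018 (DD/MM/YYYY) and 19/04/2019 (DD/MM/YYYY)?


Start date: 2018-04-27
End date: 2019-04-19
Apr 2018: +4 days
May 2018: +31 days
Jun 2018: +30 days
... (10 more months)
Total: 357 days

357


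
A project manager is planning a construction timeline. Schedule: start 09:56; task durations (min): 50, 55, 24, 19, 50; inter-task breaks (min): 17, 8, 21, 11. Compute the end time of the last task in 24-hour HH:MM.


Start: 09:56 = 596 min from midnight
  after task 1 (50 min): 10:46
  after break (17 min): 11:03
  after task 2 (55 min): 11:58
  after break (8 min): 12:06
  after task 3 (24 min): 12:30
  after break (21 min): 12:51
  after task 4 (19 min): 13:10
  after break (11 min): 13:21
  after task 5 (50 min): 14:11
Total elapsed: 255 minutes
End time: 14:11

14:11


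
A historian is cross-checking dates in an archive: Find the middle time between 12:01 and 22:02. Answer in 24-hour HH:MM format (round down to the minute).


Start time: 12:01 = 721 minutes from midnight
End time: 22:02 = 1322 minutes from midnight
Sum: 721 + 1322 = 2043
Midpoint: 2043 / 2 = 1021 minutes
Convert: 1021 / 60 = 17 hours, 1 minutes
Result: 17:01

17:01


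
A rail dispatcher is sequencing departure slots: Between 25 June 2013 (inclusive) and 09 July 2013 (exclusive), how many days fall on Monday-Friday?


Start: 2013-06-25 (Tuesday)
End (exclusive): 2013-07-09 (Tuesday)
Total calendar days: 14
Full weeks: 14 // 7 = 2 -> 10 weekdays
Remaining 0 days starting on Tuesday:
Total business days: 10 + 0 = 10

10


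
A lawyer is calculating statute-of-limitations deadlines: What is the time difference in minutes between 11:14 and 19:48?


Start time: 11:14 = 674 minutes from midnight
End time: 19:48 = 1188 minutes from midnight
Difference: 1188 - 674 = 514 minutes
That is 8 hours and 34 minutes

514


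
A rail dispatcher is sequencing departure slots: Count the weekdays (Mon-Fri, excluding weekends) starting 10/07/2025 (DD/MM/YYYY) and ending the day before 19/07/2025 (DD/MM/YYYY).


Start: 2025-07-10 (Thursday)
End (exclusive): 2025-07-19 (Saturday)
Total calendar days: 9
Full weeks: 9 // 7 = 1 -> 5 weekdays
Remaining 2 days starting on Thursday:
  Thu(w), Fri(w) -> 2 weekdays
Total business days: 5 + 2 = 7

7


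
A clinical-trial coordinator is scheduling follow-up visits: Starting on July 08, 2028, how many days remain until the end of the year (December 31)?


Start: July 08, 2028
End: December 31, 2028
Days left in July: 23
August: 31
September: 30
October: 31
November: 30
... plus remaining months
Sum of remaining months: 153
Total: 23 + 153 = 176

176


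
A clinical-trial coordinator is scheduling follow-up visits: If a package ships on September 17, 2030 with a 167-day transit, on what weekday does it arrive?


Start: 2030-09-17 (Tuesday)
Step 1 - find target date: add 167 days
  2030-09-17 + 167 days = 2031-03-03
Step 2 - day of week:
  167 mod 7 = 6
  Tuesday + 6 days -> Monday
Result: Monday (2031-03-03)

Monday


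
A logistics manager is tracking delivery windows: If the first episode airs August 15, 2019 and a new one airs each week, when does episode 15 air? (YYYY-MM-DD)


First occurrence: 2019-08-15 (occurrence 1)
Each occurrence is 7 days after the previous.
Occurrence 15 is 14 weeks after the first.
14 weeks = 98 days
2019-08-15 + 98 days = 2019-11-21

2019-11-21


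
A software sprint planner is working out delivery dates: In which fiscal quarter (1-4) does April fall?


Month: April (month 4)
Q1: January-March (months 1-3)
Q2: April-June (months 4-6)
Q3: July-September (months 7-9)
Q4: October-December (months 10-12)
Month 4 falls in Q2

2


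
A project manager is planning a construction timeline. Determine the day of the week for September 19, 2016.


Date: 2016-09-19
January 1, 2016 is a Friday
Day of year: 263
Offset from Jan 1: 262 days
262 mod 7 = 3
Result: Monday

Monday


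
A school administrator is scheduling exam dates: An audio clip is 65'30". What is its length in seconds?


Minutes: 65
Seconds: 30
Convert minutes to seconds: 65 x 60 = 3900
Add remaining seconds: 3900 + 30 = 3930

3930


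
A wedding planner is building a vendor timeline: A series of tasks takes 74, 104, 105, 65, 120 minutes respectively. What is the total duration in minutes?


Durations: 74, 104, 105, 65, 120
Running sum: 74
+ 104 = 178
+ 105 = 283
+ 65 = 348
+ 120 = 468
Total duration: 468 minutes
That is 7 hours and 48 minutes

468


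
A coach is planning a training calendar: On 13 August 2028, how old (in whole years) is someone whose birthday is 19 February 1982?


Birth: 1982-02-19
Reference: 2028-08-13
Year difference: 2028 - 1982 = 46
Has birthday (02-19) occurred by 08-13? Yes
Age in full years: 46

46


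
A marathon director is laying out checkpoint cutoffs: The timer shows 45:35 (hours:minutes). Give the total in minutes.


Hours: 45
Minutes: 35
Convert hours to minutes: 45 x 60 = 2700
Add remaining minutes: 2700 + 35 = 2735

2735


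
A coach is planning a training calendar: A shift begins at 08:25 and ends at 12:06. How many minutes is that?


Start time: 08:25 = 505 minutes from midnight
End time: 12:06 = 726 minutes from midnight
Difference: 726 - 505 = 221 minutes
That is 3 hours and 41 minutes

221


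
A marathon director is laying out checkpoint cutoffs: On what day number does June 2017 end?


Month: June
Year: 2017
June is a 30-day month
Total: 30 days

30


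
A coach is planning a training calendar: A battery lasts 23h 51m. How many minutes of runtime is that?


Hours: 23
Extra minutes: 51
Minutes per hour: 60
Hours to minutes: 23 x 60 = 1380
Total: 1380 + 51 = 1431

1431


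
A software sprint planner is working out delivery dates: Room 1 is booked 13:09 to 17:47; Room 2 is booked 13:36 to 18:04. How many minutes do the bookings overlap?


Interval A: [789, 1067] minutes from midnight
Interval B: [816, 1084] minutes from midnight
Overlap start = max(789, 816) = 816
Overlap end = min(1067, 1084) = 1067
Overlap = 1067 - 816 = 251 minutes

251


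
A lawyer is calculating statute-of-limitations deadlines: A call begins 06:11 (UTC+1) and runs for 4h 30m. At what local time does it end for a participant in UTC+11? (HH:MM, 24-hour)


Start: 06:11 in UTC+1
Step 1 - add duration:
  minutes: 11 + 30 = 41
  hours: 6 + 4 + 0 = 10
  end in UTC+1: 10:41
Step 2 - convert UTC+1 -> UTC+11:
  offset difference: 11 - (1) = 10 hours
  10 + (10) = 20 -> mod 24 = 20
Result: 20:41 in UTC+11

20:41


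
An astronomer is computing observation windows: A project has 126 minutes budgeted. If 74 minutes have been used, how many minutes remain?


Total budget: 126 minutes
Time used: 74 minutes
Remaining: 126 - 74 = 52 minutes
Percent used: 58.7%
Percent remaining: 41.3%

52


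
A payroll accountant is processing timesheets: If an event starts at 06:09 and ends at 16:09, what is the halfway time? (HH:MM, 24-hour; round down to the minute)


Start time: 06:09 = 369 minutes from midnight
End time: 16:09 = 969 minutes from midnight
Sum: 369 + 969 = 1338
Midpoint: 1338 / 2 = 669 minutes
Convert: 669 / 60 = 11 hours, 9 minutes
Result: 11:09

11:09


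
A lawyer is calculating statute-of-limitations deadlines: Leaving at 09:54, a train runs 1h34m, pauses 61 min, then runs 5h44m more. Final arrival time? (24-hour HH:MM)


Depart: 09:54
Leg 1: +94 min -> 11:28
Layover: +61 min -> 12:29
Leg 2: +344 min -> 18:13
Total travel: 499 minutes = 8h 19m
Arrival: 18:13

18:13


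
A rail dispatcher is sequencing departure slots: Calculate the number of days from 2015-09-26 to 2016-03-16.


Start date: 2015-09-26
End date: 2016-03-16
Sep 2015: +5 days
Oct 2015: +31 days
Nov 2015: +30 days
... (4 more months)
Total: 172 days

172


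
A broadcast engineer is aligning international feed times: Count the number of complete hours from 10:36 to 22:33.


Start: 10:36
End: 22:33
Hour difference: 22 - 10 = 12 hours
Minute difference: 33 - 36 = -3 minutes
Total minutes: 717
Complete hours: 717 / 60 = 11 (remainder 57)

11


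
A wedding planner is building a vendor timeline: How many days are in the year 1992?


Year: 1992
Check leap year rules:
Divisible by 4? Yes
Divisible by 100? No
1992 is a leap year
Days: 366

366


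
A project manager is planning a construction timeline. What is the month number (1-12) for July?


Calendar month order:
6. June
7. July <--
8. August
July is month number 7

7


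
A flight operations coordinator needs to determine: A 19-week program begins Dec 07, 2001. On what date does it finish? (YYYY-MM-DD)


Start: 2001-12-07
Weeks to add: 19
Convert to days: 19 x 7 = 133 days
Add 133 days to 2001-12-07
Result: 2002-04-19

2002-04-19


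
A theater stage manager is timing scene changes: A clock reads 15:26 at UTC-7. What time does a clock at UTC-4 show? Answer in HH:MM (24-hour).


Local time: 15:26 at UTC-7 (offset -7h)
Target zone: UTC-4 (offset -4h)
Difference: -4 - (-7) = 3 hours
Calculation: 15 + (3) = 18
Result: 18:26

18:26


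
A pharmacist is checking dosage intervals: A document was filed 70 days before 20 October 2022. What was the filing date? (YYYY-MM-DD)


Start: 2022-10-20
Subtracting 70 days
Days already passed in October: 20
After going back through October: 50 more days to subtract
September 2022: 30 days, 20 remaining
August 2022 has 31 days, need 20
Result: 2022-08-11

2022-08-11


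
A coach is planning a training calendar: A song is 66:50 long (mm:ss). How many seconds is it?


Minutes: 66
Extra seconds: 50
Seconds per minute: 60
Minutes to seconds: 66 x 60 = 3960
Total: 3960 + 50 = 4010

4010


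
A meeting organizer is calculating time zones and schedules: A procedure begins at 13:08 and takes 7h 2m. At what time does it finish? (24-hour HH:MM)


Start time: 13:08
Adding: 7 hours 2 minutes
Minutes: 8 + 2 = 10
Hours: 13 + 7 + 0 = 20
Result: 20:10

20:10


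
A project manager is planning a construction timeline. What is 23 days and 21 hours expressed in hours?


Days: 23
Extra hours: 21
Hours per day: 24
Days to hours: 23 x 24 = 552
Total: 552 + 21 = 573

573


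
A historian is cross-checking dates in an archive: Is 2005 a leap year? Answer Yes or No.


Year: 2005
Divisible by 4? 2005 / 4 = 501.25 -> No
Not divisible by 4, so NOT a leap year

No


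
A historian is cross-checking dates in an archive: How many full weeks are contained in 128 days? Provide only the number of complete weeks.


Total days: 128
Days per week: 7
Division: 128 / 7 = 18 remainder 2
Complete weeks: 18
Remaining days: 2

18


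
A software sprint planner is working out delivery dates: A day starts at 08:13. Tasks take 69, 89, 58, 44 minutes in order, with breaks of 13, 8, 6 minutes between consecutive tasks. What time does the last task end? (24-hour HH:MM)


Start: 08:13 = 493 min from midnight
  after task 1 (69 min): 09:22
  after break (13 min): 09:35
  after task 2 (89 min): 11:04
  after break (8 min): 11:12
  after task 3 (58 min): 12:10
  after break (6 min): 12:16
  after task 4 (44 min): 13:00
Total elapsed: 287 minutes
End time: 13:00

13:00


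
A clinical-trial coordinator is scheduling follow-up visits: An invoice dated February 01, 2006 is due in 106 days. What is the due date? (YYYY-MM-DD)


Start: 2006-02-01
Adding 106 days
Days remaining in February: 27
After February: 79 days still to add
March 2006: 31 days, 48 remaining
April 2006: 30 days, 18 remaining
May 2006 has 31 days, need 18
Result: 2006-05-18

2006-05-18


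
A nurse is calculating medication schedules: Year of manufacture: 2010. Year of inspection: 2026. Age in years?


Birth year: 2010
Current year: 2026
Age = current year - birth year
Age = 2026 - 2010 = 16

16


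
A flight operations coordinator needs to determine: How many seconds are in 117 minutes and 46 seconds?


Minutes: 117
Extra seconds: 46
Seconds per minute: 60
Minutes to seconds: 117 x 60 = 7020
Total: 7020 + 46 = 7066

7066


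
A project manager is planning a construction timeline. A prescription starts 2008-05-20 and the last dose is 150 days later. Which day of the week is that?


Start: 2008-05-20 (Tuesday)
Step 1 - find target date: add 150 days
  2008-05-20 + 150 days = 2008-10-17
Step 2 - day of week:
  150 mod 7 = 3
  Tuesday + 3 days -> Friday
Result: Friday (2008-10-17)

Friday


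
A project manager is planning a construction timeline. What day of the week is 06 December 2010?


Date: 2010-12-06
January 1, 2010 is a Friday
Day of year: 340
Offset from Jan 1: 339 days
339 mod 7 = 3
Result: Monday

Monday


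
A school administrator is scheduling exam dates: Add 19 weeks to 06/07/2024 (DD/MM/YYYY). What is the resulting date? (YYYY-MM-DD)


Start: 2024-07-06
Weeks to add: 19
Convert to days: 19 x 7 = 133 days
Add 133 days to 2024-07-06
Result: 2024-11-16

2024-11-16


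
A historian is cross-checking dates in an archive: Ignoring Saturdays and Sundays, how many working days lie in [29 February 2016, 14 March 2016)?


Start: 2016-02-29 (Monday)
End (exclusive): 2016-03-14 (Monday)
Total calendar days: 14
Full weeks: 14 // 7 = 2 -> 10 weekdays
Remaining 0 days starting on Monday:
Total business days: 10 + 0 = 10

10


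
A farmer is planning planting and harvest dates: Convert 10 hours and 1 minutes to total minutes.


Hours: 10
Extra minutes: 1
Minutes per hour: 60
Hours to minutes: 10 x 60 = 600
Total: 600 + 1 = 601

601


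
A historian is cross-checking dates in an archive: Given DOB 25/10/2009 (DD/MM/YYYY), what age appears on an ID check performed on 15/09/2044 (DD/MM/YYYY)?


Birth: 2009-10-25
Reference: 2044-09-15
Year difference: 2044 - 2009 = 35
Has birthday (10-25) occurred by 09-15? No
Birthday not yet reached this year -> subtract 1
Age in full years: 34

34


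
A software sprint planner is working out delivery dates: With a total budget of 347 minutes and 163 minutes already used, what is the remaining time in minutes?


Total budget: 347 minutes
Time used: 163 minutes
Remaining: 347 - 163 = 184 minutes
Percent used: 47.0%
Percent remaining: 53.0%

184


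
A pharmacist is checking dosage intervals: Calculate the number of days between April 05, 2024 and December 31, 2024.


Start: April 05, 2024
End: December 31, 2024
Days left in April: 25
May: 31
June: 30
July: 31
August: 31
... plus remaining months
Sum of remaining months: 245
Total: 25 + 245 = 270

270


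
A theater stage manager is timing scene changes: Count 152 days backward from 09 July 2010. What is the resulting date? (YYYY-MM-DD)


Start: 2010-07-09
Subtracting 152 days
Days already passed in July: 9
After going back through July: 143 more days to subtract
June 2010: 30 days, 113 remaining
May 2010: 31 days, 82 remaining
April 2010: 30 days, 52 remaining
March 2010: 31 days, 21 remaining
Result: 2010-02-07

2010-02-07


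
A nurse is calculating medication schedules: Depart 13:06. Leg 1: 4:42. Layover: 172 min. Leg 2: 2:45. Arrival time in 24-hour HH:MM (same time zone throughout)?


Depart: 13:06
Leg 1: +282 min -> 17:48
Layover: +172 min -> 20:40
Leg 2: +165 min -> 23:25
Total travel: 619 minutes = 10h 19m
Arrival: 23:25

23:25


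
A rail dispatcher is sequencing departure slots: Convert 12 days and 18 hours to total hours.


Days: 12
Extra hours: 18
Hours per day: 24
Days to hours: 12 x 24 = 288
Total: 288 + 18 = 306

306


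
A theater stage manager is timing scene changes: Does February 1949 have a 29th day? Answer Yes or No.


Year: 1949
Divisible by 4? 1949 / 4 = 487.25 -> No
Not divisible by 4, so NOT a leap year

No


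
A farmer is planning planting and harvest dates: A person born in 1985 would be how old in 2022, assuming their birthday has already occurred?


Birth year: 1985
Current year: 2022
Age = current year - birth year
Age = 2022 - 1985 = 37

37


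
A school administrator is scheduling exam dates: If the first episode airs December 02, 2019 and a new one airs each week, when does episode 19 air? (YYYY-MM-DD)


First occurrence: 2019-12-02 (occurrence 1)
Each occurrence is 7 days after the previous.
Occurrence 19 is 18 weeks after the first.
18 weeks = 126 days
2019-12-02 + 126 days = 2020-04-06

2020-04-06


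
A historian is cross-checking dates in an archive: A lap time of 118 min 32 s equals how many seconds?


Minutes: 118
Seconds: 32
Convert minutes to seconds: 118 x 60 = 7080
Add remaining seconds: 7080 + 32 = 7112

7112


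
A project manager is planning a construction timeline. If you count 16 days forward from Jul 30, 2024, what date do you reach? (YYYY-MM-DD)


Start: 2024-07-30
Adding 16 days
Days remaining in July: 1
After July: 15 days still to add
August 2024 has 31 days, need 15
Result: 2024-08-15

2024-08-15


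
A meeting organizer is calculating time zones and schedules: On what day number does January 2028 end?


Month: January
Year: 2028
January is a 31-day month
Total: 31 days

31


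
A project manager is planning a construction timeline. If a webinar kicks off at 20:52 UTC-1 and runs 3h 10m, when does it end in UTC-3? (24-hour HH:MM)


Start: 20:52 in UTC-1
Step 1 - add duration:
  minutes: 52 + 10 = 62 (carry 1h)
  hours: 20 + 3 + 1 = 24
  end in UTC-1: 00:02
Step 2 - convert UTC-1 -> UTC-3:
  offset difference: -3 - (-1) = -2 hours
  0 + (-2) = -2 -> mod 24 = 22
Result: 22:02 in UTC-3

22:02


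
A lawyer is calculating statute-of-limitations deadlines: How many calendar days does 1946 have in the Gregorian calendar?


Year: 1946
Check leap year rules:
Divisible by 4? No
1946 is not a leap year
Days: 365

365


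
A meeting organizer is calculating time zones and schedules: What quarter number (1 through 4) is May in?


Month: May (month 5)
Q1: January-March (months 1-3)
Q2: April-June (months 4-6)
Q3: July-September (months 7-9)
Q4: October-December (months 10-12)
Month 5 falls in Q2

2


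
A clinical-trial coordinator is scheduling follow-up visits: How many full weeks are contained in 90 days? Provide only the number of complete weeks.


Total days: 90
Days per week: 7
Division: 90 / 7 = 12 remainder 6
Complete weeks: 12
Remaining days: 6

12


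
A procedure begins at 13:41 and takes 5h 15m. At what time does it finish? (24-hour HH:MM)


Start time: 13:41
Adding: 5 hours 15 minutes
Minutes: 41 + 15 = 56
Hours: 13 + 5 + 0 = 18
Result: 18:56

18:56


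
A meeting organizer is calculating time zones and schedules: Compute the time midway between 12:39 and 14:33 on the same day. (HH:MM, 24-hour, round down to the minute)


Start time: 12:39 = 759 minutes from midnight
End time: 14:33 = 873 minutes from midnight
Sum: 759 + 873 = 1632
Midpoint: 1632 / 2 = 816 minutes
Convert: 816 / 60 = 13 hours, 36 minutes
Result: 13:36

13:36


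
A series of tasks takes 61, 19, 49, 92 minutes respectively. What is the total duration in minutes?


Durations: 61, 19, 49, 92
Running sum: 61
+ 19 = 80
+ 49 = 129
+ 92 = 221
Total duration: 221 minutes
That is 3 hours and 41 minutes

221


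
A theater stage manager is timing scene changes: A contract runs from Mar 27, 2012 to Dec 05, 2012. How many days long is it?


Start date: 2012-03-27
End date: 2012-12-05
Mar 2012: +5 days
Apr 2012: +30 days
May 2012: +31 days
... (7 more months)
Total: 253 days

253


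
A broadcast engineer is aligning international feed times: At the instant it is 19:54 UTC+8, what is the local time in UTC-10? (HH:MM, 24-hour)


Local time: 19:54 at UTC+8 (offset 8h)
Target zone: UTC-10 (offset -10h)
Difference: -10 - (8) = -18 hours
Calculation: 19 + (-18) = 1
Result: 01:54

01:54


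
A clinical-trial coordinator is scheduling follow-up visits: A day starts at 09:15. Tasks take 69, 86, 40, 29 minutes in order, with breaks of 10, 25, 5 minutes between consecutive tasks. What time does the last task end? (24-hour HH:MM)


Start: 09:15 = 555 min from midnight
  after task 1 (69 min): 10:24
  after break (10 min): 10:34
  after task 2 (86 min): 12:00
  after break (25 min): 12:25
  after task 3 (40 min): 13:05
  after break (5 min): 13:10
  after task 4 (29 min): 13:39
Total elapsed: 264 minutes
End time: 13:39

13:39


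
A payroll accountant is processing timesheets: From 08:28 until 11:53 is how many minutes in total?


Start time: 08:28 = 508 minutes from midnight
End time: 11:53 = 713 minutes from midnight
Difference: 713 - 508 = 205 minutes
That is 3 hours and 25 minutes

205


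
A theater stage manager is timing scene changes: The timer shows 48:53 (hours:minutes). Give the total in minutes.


Hours: 48
Minutes: 53
Convert hours to minutes: 48 x 60 = 2880
Add remaining minutes: 2880 + 53 = 2933

2933


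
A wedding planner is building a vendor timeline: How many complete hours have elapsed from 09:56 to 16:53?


Start: 09:56
End: 16:53
Hour difference: 16 - 9 = 7 hours
Minute difference: 53 - 56 = -3 minutes
Total minutes: 417
Complete hours: 417 / 60 = 6 (remainder 57)

6


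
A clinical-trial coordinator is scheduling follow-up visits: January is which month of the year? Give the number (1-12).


Calendar month order:
1. January <--
2. February
January is month number 1

1


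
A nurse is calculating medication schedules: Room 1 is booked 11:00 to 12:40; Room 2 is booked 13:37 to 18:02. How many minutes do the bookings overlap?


Interval A: [660, 760] minutes from midnight
Interval B: [817, 1082] minutes from midnight
Overlap start = max(660, 817) = 817
Overlap end = min(760, 1082) = 760
End <= start, so the intervals do not overlap: 0 minutes

0


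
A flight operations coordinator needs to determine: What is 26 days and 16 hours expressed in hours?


Days: 26
Extra hours: 16
Hours per day: 24
Days to hours: 26 x 24 = 624
Total: 624 + 16 = 640

640


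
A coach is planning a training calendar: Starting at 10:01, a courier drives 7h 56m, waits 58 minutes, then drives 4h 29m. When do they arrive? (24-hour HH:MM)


Depart: 10:01
Leg 1: +476 min -> 17:57
Layover: +58 min -> 18:55
Leg 2: +269 min -> 23:24
Total travel: 803 minutes = 13h 23m
Arrival: 23:24

23:24


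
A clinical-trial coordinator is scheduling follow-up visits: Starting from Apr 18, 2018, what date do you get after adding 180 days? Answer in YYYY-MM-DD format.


Start: 2018-04-18
Adding 180 days
Days remaining in April: 12
After April: 168 days still to add
May 2018: 31 days, 137 remaining
June 2018: 30 days, 107 remaining
July 2018: 31 days, 76 remaining
August 2018: 31 days, 45 remaining
Result: 2018-10-15

2018-10-15


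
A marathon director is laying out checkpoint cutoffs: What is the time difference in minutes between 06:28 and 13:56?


Start time: 06:28 = 388 minutes from midnight
End time: 13:56 = 836 minutes from midnight
Difference: 836 - 388 = 448 minutes
That is 7 hours and 28 minutes

448


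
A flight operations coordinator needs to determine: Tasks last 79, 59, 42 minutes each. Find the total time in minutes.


Durations: 79, 59, 42
Running sum: 79
+ 59 = 138
+ 42 = 180
Total duration: 180 minutes
That is 3 hours and 0 minutes

180


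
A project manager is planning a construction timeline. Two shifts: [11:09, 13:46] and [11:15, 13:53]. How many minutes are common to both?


Interval A: [669, 826] minutes from midnight
Interval B: [675, 833] minutes from midnight
Overlap start = max(669, 675) = 675
Overlap end = min(826, 833) = 826
Overlap = 826 - 675 = 151 minutes

151


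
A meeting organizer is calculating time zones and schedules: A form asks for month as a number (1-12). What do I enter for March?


Calendar month order:
2. February
3. March <--
4. April
March is month number 3

3


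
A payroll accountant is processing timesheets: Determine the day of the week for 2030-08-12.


Date: 2030-08-12
January 1, 2030 is a Tuesday
Day of year: 224
Offset from Jan 1: 223 days
223 mod 7 = 6
Result: Monday

Monday


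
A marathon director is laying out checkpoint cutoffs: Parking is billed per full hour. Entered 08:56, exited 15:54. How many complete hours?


Start: 08:56
End: 15:54
Hour difference: 15 - 8 = 7 hours
Minute difference: 54 - 56 = -2 minutes
Total minutes: 418
Complete hours: 418 / 60 = 6 (remainder 58)

6


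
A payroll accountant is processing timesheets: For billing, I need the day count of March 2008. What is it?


Month: March
Year: 2008
March is a 31-day month
Total: 31 days

31


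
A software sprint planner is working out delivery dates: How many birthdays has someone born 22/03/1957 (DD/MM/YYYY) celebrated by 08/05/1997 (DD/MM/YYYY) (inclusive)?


Birth: 1957-03-22
Reference: 1997-05-08
Year difference: 1997 - 1957 = 40
Has birthday (03-22) occurred by 05-08? Yes
Age in full years: 40

40


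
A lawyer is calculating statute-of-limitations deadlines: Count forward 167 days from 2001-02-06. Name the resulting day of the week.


Start: 2001-02-06 (Tuesday)
Step 1 - find target date: add 167 days
  2001-02-06 + 167 days = 2001-07-23
Step 2 - day of week:
  167 mod 7 = 6
  Tuesday + 6 days -> Monday
Result: Monday (2001-07-23)

Monday


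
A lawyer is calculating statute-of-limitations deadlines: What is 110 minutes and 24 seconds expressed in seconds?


Minutes: 110
Extra seconds: 24
Seconds per minute: 60
Minutes to seconds: 110 x 60 = 6600
Total: 6600 + 24 = 6624

6624


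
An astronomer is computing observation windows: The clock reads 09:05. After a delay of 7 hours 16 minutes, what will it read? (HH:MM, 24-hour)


Start time: 09:05
Adding: 7 hours 16 minutes
Minutes: 5 + 16 = 21
Hours: 9 + 7 + 0 = 16
Result: 16:21

16:21


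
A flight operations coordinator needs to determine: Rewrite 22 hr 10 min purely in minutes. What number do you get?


Hours: 22
Extra minutes: 10
Minutes per hour: 60
Hours to minutes: 22 x 60 = 1320
Total: 1320 + 10 = 1330

1330


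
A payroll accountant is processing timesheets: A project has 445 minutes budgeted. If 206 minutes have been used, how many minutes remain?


Total budget: 445 minutes
Time used: 206 minutes
Remaining: 445 - 206 = 239 minutes
Percent used: 46.3%
Percent remaining: 53.7%

239


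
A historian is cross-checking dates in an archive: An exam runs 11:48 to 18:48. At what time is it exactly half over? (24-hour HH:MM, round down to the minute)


Start time: 11:48 = 708 minutes from midnight
End time: 18:48 = 1128 minutes from midnight
Sum: 708 + 1128 = 1836
Midpoint: 1836 / 2 = 918 minutes
Convert: 918 / 60 = 15 hours, 18 minutes
Result: 15:18

15:18


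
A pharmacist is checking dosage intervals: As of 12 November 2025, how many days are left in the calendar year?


Start: November 12, 2025
End: December 31, 2025
Days left in November: 18
December: 31
Sum of remaining months: 31
Total: 18 + 31 = 49

49


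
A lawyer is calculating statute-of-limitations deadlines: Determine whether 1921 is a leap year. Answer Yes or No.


Year: 1921
Divisible by 4? 1921 / 4 = 480.25 -> No
Not divisible by 4, so NOT a leap year

No


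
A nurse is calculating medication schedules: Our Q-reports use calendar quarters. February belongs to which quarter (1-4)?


Month: February (month 2)
Q1: January-March (months 1-3)
Q2: April-June (months 4-6)
Q3: July-September (months 7-9)
Q4: October-December (months 10-12)
Month 2 falls in Q1

1


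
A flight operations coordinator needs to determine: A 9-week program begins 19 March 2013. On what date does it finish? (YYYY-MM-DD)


Start: 2013-03-19
Weeks to add: 9
Convert to days: 9 x 7 = 63 days
Add 63 days to 2013-03-19
Result: 2013-05-21

2013-05-21


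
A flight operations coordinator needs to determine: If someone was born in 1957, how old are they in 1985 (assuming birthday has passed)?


Birth year: 1957
Current year: 1985
Age = current year - birth year
Age = 1985 - 1957 = 28

28


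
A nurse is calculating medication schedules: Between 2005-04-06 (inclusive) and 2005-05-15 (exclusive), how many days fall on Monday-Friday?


Start: 2005-04-06 (Wednesday)
End (exclusive): 2005-05-15 (Sunday)
Total calendar days: 39
Full weeks: 39 // 7 = 5 -> 25 weekdays
Remaining 4 days starting on Wednesday:
  Wed(w), Thu(w), Fri(w), Sat(-) -> 3 weekdays
Total business days: 25 + 3 = 28

28


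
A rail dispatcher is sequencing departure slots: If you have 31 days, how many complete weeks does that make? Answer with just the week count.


Total days: 31
Days per week: 7
Division: 31 / 7 = 4 remainder 3
Complete weeks: 4
Remaining days: 3

4


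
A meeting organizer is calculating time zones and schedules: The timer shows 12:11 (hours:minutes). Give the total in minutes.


Hours: 12
Minutes: 11
Convert hours to minutes: 12 x 60 = 720
Add remaining minutes: 720 + 11 = 731

731


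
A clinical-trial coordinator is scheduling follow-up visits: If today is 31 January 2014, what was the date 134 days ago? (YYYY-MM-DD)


Start: 2014-01-31
Subtracting 134 days
Days already passed in January: 31
After going back through January: 103 more days to subtract
December 2013: 31 days, 72 remaining
November 2013: 30 days, 42 remaining
October 2013: 31 days, 11 remaining
September 2013 has 30 days, need 11
Result: 2013-09-19

2013-09-19


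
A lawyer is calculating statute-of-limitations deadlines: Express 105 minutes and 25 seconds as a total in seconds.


Minutes: 105
Seconds: 25
Convert minutes to seconds: 105 x 60 = 6300
Add remaining seconds: 6300 + 25 = 6325

6325
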